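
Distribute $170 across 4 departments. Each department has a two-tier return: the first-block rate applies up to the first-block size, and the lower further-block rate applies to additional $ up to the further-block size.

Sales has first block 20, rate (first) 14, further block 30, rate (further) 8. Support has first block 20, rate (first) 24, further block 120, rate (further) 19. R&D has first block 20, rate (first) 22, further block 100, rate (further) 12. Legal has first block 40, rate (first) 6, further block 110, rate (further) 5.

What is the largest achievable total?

Order all 8 blocks by rate: Support/first 24 > R&D/first 22 > Support/second 19 > Sales/first 14 > R&D/second 12 > Sales/second 8 > Legal/first 6 > Legal/second 5.
Support/first (24): +20 ; 150 left.
Fill R&D first block (20 at 22) ; 130 left.
Support/second (19): +120 ; 10 left.
Sales/first: +10 of 20 at 14; pool empty.
Total = 24×20 + 22×20 + 19×120 + 14×10 = 3340.

3340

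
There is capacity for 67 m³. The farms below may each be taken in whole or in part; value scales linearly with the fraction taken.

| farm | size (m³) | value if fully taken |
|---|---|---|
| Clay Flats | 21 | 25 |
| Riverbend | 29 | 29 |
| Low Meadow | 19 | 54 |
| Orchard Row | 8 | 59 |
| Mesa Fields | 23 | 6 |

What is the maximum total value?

Best value per unit of size first: Orchard Row 59/8≈7.38, Low Meadow 54/19≈2.84, Clay Flats 25/21≈1.19, Riverbend 29/29≈1, Mesa Fields 6/23≈0.261.
Orchard Row: take in full, 8 m³ for value 59 — 59 left.
Take all of Low Meadow (19 m³, value 54) — 40 m³ left.
Take all of Clay Flats (21 m³, value 25) — 19 m³ left.
Only 19 m³ remain; take 19/29 of Riverbend for value 29×19/29 = 19.
Total value = 157.

157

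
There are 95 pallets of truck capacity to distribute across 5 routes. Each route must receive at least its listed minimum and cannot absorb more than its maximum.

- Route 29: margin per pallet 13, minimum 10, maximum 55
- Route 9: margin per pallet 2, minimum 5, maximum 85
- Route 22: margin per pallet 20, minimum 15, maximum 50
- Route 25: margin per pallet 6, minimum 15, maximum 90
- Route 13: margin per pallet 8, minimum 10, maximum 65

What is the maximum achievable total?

1375

Meeting every minimum uses 10+5+15+15+10 = 55 pallets, leaving 40.
Order the routes by margin per pallet: Route 22 20 > Route 29 13 > Route 13 8 > Route 25 6 > Route 9 2.
Route 22: +35 to 50 (cap) — 5 left.
Route 29 has room for 45 more but only 5 remain, so it gets 15.
Total = 13×15 + 2×5 + 20×50 + 6×15 + 8×10 = 1375.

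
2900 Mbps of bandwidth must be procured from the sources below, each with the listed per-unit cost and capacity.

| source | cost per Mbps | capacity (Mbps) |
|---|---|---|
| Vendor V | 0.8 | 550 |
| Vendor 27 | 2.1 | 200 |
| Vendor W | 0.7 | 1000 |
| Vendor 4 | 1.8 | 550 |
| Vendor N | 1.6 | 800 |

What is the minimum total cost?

3410

Cheapest first:
Vendor W at 0.7: take all 1000 Mbps → 1900 still needed.
Vendor V (0.8): use full 550 → 1350 Mbps to go.
Vendor N at 1.6: take all 800 Mbps → 550 still needed.
Vendor 4 at 1.8: take all 550 Mbps → 0 still needed.
Vendor 27: unused.
Cost = 1000×0.7 + 550×0.8 + 800×1.6 + 550×1.8 = 3410.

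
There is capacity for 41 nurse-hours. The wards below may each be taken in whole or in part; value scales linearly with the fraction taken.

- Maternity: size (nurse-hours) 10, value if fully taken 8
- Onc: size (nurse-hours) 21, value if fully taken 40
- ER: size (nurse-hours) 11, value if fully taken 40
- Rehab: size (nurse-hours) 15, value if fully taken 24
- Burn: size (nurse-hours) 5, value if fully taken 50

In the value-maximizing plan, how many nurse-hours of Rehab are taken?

4

Best value per unit of size first: Burn 50/5≈10, ER 40/11≈3.64, Onc 40/21≈1.9, Rehab 24/15≈1.6, Maternity 8/10≈0.8.
Burn: take in full, 5 nurse-hours for value 50 — 36 left.
Take all of ER (11 nurse-hours, value 40) — 25 nurse-hours left.
All 21 nurse-hours of Onc fit (value 40) — 4 remain.
Fill the last 4 nurse-hours with part of Rehab: 4/15 of it earns 6.4.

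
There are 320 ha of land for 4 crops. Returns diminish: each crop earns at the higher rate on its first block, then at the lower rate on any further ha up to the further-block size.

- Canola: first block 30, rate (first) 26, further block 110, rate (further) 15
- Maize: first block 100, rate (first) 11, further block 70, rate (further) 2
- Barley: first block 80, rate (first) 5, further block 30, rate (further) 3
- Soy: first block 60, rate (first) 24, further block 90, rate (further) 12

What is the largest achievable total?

Rank every tier by rate: Canola/tier1 26 > Soy/tier1 24 > Canola/tier2 15 > Soy/tier2 12 > Maize/tier1 11 > Barley/tier1 5 > Barley/tier2 3 > Maize/tier2 2.
Fill Canola tier1 block (30 at 26) → 290 left.
Fill Soy tier1 block (60 at 24) → 230 left.
Fill Canola tier2 block (110 at 15) → 120 left.
Soy tier2 at 12: fill all 90 → 30 left.
Maize tier1 at 11: only 30 left, fill 30.
Total = 26×30 + 24×60 + 15×110 + 12×90 + 11×30 = 5280.

5280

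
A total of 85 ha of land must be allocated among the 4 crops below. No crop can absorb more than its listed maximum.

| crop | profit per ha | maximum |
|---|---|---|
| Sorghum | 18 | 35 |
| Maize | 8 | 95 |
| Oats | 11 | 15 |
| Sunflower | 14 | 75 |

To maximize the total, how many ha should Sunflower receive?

50

Highest profit per ha first: Sorghum 18 > Sunflower 14 > Oats 11 > Maize 8.
Sorghum: +35 to 35 (cap) → 50 left.
Sunflower has room for 75 but only 50 remain, so it gets 50.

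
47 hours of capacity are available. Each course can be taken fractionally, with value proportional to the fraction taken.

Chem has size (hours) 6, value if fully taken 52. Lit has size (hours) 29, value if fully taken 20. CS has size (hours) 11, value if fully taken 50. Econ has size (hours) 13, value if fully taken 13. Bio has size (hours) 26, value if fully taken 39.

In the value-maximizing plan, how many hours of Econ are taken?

4

Rank by value-to-size ratio: Chem 52/6≈8.67, CS 50/11≈4.55, Bio 39/26≈1.5, Econ 13/13≈1, Lit 20/29≈0.69.
Take all of Chem (6 hours, value 52) — 41 hours left.
All 11 hours of CS fit (value 50) — 30 remain.
All 26 hours of Bio fit (value 39) — 4 remain.
Only 4 hours remain; take 4/13 of Econ for value 13×4/13 = 4.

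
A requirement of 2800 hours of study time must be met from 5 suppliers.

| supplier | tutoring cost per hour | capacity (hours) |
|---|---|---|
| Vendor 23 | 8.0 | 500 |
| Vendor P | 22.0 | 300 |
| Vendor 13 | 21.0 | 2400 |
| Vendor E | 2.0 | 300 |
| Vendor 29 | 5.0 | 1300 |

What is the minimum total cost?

25800

Cheapest first:
Vendor E (2.0): use full 300 ; 2500 hours to go.
Vendor 29 (5.0): use full 1300 ; 1200 hours to go.
Vendor 23 (8.0): use full 500 ; 700 hours to go.
Vendor 13 at 21.0: take 700 of its 2400 ; requirement met.
Vendor P: unused.
Cost = 300×2.0 + 1300×5.0 + 500×8.0 + 700×21.0 = 25800.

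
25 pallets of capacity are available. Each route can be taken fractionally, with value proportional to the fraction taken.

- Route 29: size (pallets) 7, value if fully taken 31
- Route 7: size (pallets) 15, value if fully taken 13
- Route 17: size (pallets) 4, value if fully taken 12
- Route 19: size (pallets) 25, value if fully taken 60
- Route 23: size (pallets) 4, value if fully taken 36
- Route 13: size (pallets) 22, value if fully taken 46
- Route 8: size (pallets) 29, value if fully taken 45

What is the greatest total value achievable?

103

Rank by value-to-size ratio: Route 23 36/4≈9, Route 29 31/7≈4.43, Route 17 12/4≈3, Route 19 60/25≈2.4, Route 13 46/22≈2.09, Route 8 45/29≈1.55, Route 7 13/15≈0.867.
Route 23: take in full, 4 pallets for value 36 → 21 left.
Route 29: take in full, 7 pallets for value 31 → 14 left.
All 4 pallets of Route 17 fit (value 12) → 10 remain.
10 pallets left: a 10/25 share of Route 19 gives 60×10/25 = 24.
Total value = 103.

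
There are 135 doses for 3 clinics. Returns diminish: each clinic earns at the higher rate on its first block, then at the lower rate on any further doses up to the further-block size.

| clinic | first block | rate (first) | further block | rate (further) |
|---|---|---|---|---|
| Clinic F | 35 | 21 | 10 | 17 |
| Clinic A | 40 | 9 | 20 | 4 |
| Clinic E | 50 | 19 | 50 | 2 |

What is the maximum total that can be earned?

2215

Treat each block as its own option and order by rate: Clinic F/tier1 21 > Clinic E/tier1 19 > Clinic F/tier2 17 > Clinic A/tier1 9 > Clinic A/tier2 4 > Clinic E/tier2 2.
Fill Clinic F tier1 block (35 at 21) ; 100 left.
Fill Clinic E tier1 block (50 at 19) ; 50 left.
Clinic F/tier2 (17): +10 ; 40 left.
Clinic A/tier1 (9): +40 ; 0 left.
Total = 21×35 + 19×50 + 17×10 + 9×40 = 2215.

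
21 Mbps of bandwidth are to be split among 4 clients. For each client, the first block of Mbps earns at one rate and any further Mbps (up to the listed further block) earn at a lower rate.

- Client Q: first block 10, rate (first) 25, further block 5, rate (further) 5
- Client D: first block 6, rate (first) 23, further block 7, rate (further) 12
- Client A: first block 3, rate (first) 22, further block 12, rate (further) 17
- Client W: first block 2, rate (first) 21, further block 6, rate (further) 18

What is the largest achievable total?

Order all 8 blocks by rate: Client Q/tier1 25 > Client D/tier1 23 > Client A/tier1 22 > Client W/tier1 21 > Client W/tier2 18 > Client A/tier2 17 > Client D/tier2 12 > Client Q/tier2 5.
Client Q tier1 at 25: fill all 10 → 11 left.
Client D tier1 at 23: fill all 6 → 5 left.
Client A/tier1 (22): +3 → 2 left.
Fill Client W tier1 block (2 at 21) → 0 left.
Total = 25×10 + 23×6 + 22×3 + 21×2 = 496.

496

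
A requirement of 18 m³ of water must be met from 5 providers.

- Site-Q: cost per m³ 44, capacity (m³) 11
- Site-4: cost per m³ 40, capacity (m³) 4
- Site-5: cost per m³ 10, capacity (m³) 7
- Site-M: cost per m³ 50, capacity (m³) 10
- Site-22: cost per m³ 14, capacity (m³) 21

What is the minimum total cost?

Cheapest first:
Site-5 at 10: take all 7 m³ ; 11 still needed.
Site-22 (14): take the remaining 11 ; done.
Site-4, Site-Q, Site-M: unused.
Cost = 7×10 + 11×14 = 224.

224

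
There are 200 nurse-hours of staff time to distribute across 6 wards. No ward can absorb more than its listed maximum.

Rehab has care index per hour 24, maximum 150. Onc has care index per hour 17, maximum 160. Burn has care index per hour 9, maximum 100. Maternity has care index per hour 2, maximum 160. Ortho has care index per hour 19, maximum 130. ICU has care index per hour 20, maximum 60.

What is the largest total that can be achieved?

4600

Rank by care index per hour: Rehab 24 > ICU 20 > Ortho 19 > Onc 17 > Burn 9 > Maternity 2.
Rehab takes 150 to reach its cap of 150 — 50 left.
Only 50 left; ICU takes them to reach 50.
Total = 24×150 + 20×50 = 4600.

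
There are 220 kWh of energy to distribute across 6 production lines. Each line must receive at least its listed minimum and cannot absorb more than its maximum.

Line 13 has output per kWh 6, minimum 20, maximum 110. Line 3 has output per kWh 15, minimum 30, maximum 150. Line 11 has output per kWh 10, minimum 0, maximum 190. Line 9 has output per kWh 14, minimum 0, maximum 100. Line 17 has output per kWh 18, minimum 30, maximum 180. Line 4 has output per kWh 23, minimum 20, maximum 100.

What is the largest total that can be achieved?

Meeting every minimum uses 20+30+0+0+30+20 = 100 kWh, leaving 120.
Highest output per kWh first: Line 4 23 > Line 17 18 > Line 3 15 > Line 9 14 > Line 11 10 > Line 13 6.
Give Line 4 80 more to hit its cap of 100 — 40 left.
Line 17 has room for 150 more but only 40 remain, so it gets 70.
Total = 6×20 + 15×30 + 18×70 + 23×100 = 4130.

4130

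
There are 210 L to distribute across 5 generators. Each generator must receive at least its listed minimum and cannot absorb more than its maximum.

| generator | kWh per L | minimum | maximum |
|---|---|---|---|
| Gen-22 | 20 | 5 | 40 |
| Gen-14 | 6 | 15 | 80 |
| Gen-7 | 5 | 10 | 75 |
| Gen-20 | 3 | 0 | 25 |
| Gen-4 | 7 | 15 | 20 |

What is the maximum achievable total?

1770

Meeting every minimum uses 5+15+10+0+15 = 45 L, leaving 165.
Rank by kWh per L: Gen-22 20 > Gen-4 7 > Gen-14 6 > Gen-7 5 > Gen-20 3.
Give Gen-22 35 more to hit its cap of 40 — 130 left.
Gen-4: +5 to 20 (cap) — 125 left.
Gen-14 takes 65 more to reach its cap of 80 — 60 left.
Gen-7 has room for 65 more but only 60 remain, so it gets 70.
Total = 20×40 + 6×80 + 5×70 + 7×20 = 1770.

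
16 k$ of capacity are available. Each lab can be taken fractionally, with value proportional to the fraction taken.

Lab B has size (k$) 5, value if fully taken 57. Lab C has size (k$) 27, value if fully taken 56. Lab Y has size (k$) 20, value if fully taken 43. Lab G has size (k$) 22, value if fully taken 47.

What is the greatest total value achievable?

80.65

Best value per unit of size first: Lab B 57/5≈11.4, Lab Y 43/20≈2.15, Lab G 47/22≈2.14, Lab C 56/27≈2.07.
Lab B: take in full, 5 k$ for value 57 — 11 left.
Only 11 k$ remain; take 11/20 of Lab Y for value 43×11/20 = 23.65.
Total value = 80.65.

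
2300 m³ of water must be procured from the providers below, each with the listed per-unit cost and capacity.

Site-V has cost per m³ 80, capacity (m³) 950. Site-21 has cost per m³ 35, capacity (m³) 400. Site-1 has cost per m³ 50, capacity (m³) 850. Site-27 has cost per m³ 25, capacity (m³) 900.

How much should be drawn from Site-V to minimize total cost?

Use providers in increasing cost order.
Take 900 from Site-27 at 25 → need 1400 more.
Take 400 from Site-21 at 35 → need 1000 more.
Site-1 (50): use full 850 → 150 m³ to go.
Site-V at 80: take 150 of its 950 → requirement met.

150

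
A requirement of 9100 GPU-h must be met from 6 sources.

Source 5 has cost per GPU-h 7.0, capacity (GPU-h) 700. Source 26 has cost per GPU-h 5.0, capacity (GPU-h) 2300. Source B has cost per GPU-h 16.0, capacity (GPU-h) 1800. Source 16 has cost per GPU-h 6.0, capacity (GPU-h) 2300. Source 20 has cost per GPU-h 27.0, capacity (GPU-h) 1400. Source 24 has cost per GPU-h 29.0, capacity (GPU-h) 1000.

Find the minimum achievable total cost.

114200

Cheapest first:
Take 2300 from Source 26 at 5.0 — need 6800 more.
Source 16 (6.0): use full 2300 — 4500 GPU-h to go.
Source 5 at 7.0: take all 700 GPU-h — 3800 still needed.
Take 1800 from Source B at 16.0 — need 2000 more.
Source 20 (27.0): use full 1400 — 600 GPU-h to go.
Source 24 (29.0): take the remaining 600 — done.
Cost = 2300×5.0 + 2300×6.0 + 700×7.0 + 1800×16.0 + 1400×27.0 + 600×29.0 = 114200.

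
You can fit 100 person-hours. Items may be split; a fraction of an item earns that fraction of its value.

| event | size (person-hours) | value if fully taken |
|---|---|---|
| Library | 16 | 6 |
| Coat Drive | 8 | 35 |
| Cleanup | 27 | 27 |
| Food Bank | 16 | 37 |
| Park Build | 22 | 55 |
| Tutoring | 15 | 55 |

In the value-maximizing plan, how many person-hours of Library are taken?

12

Rank by value-to-size ratio: Coat Drive 35/8≈4.38, Tutoring 55/15≈3.67, Park Build 55/22≈2.5, Food Bank 37/16≈2.31, Cleanup 27/27≈1, Library 6/16≈0.375.
Coat Drive: take in full, 8 person-hours for value 35 — 92 left.
Tutoring: take in full, 15 person-hours for value 55 — 77 left.
All 22 person-hours of Park Build fit (value 55) — 55 remain.
Take all of Food Bank (16 person-hours, value 37) — 39 person-hours left.
Take all of Cleanup (27 person-hours, value 27) — 12 person-hours left.
12 person-hours left: a 12/16 share of Library gives 6×12/16 = 4.5.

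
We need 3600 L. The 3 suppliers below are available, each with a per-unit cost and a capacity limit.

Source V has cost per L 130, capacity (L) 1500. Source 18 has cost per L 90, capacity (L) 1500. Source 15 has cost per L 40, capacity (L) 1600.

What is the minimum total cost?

Cheapest first:
Take 1600 from Source 15 at 40 ; need 2000 more.
Source 18 at 90: take all 1500 L ; 500 still needed.
Source V at 130: take 500 of its 1500 ; requirement met.
Cost = 1600×40 + 1500×90 + 500×130 = 264000.

264000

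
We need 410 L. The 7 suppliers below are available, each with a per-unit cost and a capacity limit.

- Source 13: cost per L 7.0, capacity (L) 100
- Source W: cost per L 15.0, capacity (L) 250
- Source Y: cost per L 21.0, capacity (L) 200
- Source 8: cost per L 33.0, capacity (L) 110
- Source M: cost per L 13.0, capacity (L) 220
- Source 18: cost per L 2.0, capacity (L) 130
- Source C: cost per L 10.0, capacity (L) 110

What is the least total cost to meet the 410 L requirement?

2970

Fill from the cheapest supplier first.
Source 18 (2.0): use full 130 → 280 L to go.
Take 100 from Source 13 at 7.0 → need 180 more.
Source C (10.0): use full 110 → 70 L to go.
Take 70 from Source M at 13.0 to finish.
Source W, Source Y, Source 8: unused.
Cost = 130×2.0 + 100×7.0 + 110×10.0 + 70×13.0 = 2970.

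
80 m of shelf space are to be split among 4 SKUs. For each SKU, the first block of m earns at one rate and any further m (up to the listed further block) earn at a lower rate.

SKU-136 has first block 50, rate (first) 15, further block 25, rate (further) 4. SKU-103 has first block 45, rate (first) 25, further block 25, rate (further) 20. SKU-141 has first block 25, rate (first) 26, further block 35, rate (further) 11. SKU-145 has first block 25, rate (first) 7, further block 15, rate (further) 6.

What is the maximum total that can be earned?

1975

Order all 8 blocks by rate: SKU-141/T1 26 > SKU-103/T1 25 > SKU-103/T2 20 > SKU-136/T1 15 > SKU-141/T2 11 > SKU-145/T1 7 > SKU-145/T2 6 > SKU-136/T2 4.
Fill SKU-141 T1 block (25 at 26) ; 55 left.
SKU-103 T1 at 25: fill all 45 ; 10 left.
SKU-103 T2 at 20: only 10 left, fill 10.
Total = 26×25 + 25×45 + 20×10 = 1975.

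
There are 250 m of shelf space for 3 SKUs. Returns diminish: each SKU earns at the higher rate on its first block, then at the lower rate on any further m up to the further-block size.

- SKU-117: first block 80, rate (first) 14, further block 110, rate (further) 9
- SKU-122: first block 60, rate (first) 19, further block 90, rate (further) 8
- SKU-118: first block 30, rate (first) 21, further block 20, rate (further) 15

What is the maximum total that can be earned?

3730

Rank every tier by rate: SKU-118/first 21 > SKU-122/first 19 > SKU-118/second 15 > SKU-117/first 14 > SKU-117/second 9 > SKU-122/second 8.
Fill SKU-118 first block (30 at 21) → 220 left.
SKU-122 first at 19: fill all 60 → 160 left.
Fill SKU-118 second block (20 at 15) → 140 left.
SKU-117 first at 14: fill all 80 → 60 left.
SKU-117/second: +60 of 110 at 9; pool empty.
Total = 21×30 + 19×60 + 15×20 + 14×80 + 9×60 = 3730.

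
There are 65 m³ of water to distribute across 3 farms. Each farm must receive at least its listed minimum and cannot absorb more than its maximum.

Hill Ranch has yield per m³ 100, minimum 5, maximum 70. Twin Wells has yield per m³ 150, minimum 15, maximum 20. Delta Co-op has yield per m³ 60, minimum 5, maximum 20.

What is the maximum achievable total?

Meeting every minimum uses 5+15+5 = 25 m³, leaving 40.
Rank by yield per m³: Twin Wells 150 > Hill Ranch 100 > Delta Co-op 60.
Give Twin Wells 5 more to hit its cap of 20 ; 35 left.
Hill Ranch has room for 65 more but only 35 remain, so it gets 40.
Total = 100×40 + 150×20 + 60×5 = 7300.

7300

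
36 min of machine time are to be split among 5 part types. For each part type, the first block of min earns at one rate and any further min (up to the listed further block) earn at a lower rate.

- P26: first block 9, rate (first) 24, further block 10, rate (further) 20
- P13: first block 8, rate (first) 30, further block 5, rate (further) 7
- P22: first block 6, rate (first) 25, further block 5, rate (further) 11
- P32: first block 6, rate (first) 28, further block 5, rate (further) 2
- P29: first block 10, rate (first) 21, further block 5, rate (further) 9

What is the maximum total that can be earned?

921

Order all 10 blocks by rate: P13/tier1 30 > P32/tier1 28 > P22/tier1 25 > P26/tier1 24 > P29/tier1 21 > P26/tier2 20 > P22/tier2 11 > P29/tier2 9 > P13/tier2 7 > P32/tier2 2.
Fill P13 tier1 block (8 at 30) ; 28 left.
Fill P32 tier1 block (6 at 28) ; 22 left.
Fill P22 tier1 block (6 at 25) ; 16 left.
Fill P26 tier1 block (9 at 24) ; 7 left.
P29/tier1: +7 of 10 at 21; pool empty.
Total = 30×8 + 28×6 + 25×6 + 24×9 + 21×7 = 921.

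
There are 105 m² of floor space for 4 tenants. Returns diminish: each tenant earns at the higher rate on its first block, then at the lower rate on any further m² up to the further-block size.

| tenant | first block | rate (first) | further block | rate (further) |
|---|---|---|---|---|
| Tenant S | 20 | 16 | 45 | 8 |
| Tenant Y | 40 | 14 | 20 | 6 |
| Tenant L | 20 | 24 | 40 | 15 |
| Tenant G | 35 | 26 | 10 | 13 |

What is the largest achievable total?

Rank every tier by rate: Tenant G/tier1 26 > Tenant L/tier1 24 > Tenant S/tier1 16 > Tenant L/tier2 15 > Tenant Y/tier1 14 > Tenant G/tier2 13 > Tenant S/tier2 8 > Tenant Y/tier2 6.
Fill Tenant G tier1 block (35 at 26) ; 70 left.
Fill Tenant L tier1 block (20 at 24) ; 50 left.
Tenant S tier1 at 16: fill all 20 ; 30 left.
Tenant L tier2 at 15: only 30 left, fill 30.
Total = 26×35 + 24×20 + 16×20 + 15×30 = 2160.

2160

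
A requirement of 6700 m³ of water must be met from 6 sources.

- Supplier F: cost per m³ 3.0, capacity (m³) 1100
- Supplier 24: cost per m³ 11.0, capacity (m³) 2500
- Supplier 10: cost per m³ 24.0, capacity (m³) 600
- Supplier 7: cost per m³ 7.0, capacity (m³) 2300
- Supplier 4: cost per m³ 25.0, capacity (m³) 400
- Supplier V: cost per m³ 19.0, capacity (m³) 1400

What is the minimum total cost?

Use sources in increasing cost order.
Take 1100 from Supplier F at 3.0 ; need 5600 more.
Take 2300 from Supplier 7 at 7.0 ; need 3300 more.
Supplier 24 (11.0): use full 2500 ; 800 m³ to go.
Supplier V at 19.0: take 800 of its 1400 ; requirement met.
Supplier 10, Supplier 4: unused.
Cost = 1100×3.0 + 2300×7.0 + 2500×11.0 + 800×19.0 = 62100.

62100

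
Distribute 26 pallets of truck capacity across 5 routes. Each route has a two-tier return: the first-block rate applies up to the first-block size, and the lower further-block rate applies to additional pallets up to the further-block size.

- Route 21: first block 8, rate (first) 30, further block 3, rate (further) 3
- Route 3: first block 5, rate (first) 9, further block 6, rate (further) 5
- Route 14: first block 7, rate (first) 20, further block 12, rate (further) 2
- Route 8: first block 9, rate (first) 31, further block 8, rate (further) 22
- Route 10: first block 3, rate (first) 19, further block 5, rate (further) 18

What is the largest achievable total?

715

Order all 10 blocks by rate: Route 8/T1 31 > Route 21/T1 30 > Route 8/T2 22 > Route 14/T1 20 > Route 10/T1 19 > Route 10/T2 18 > Route 3/T1 9 > Route 3/T2 5 > Route 21/T2 3 > Route 14/T2 2.
Route 8 T1 at 31: fill all 9 — 17 left.
Fill Route 21 T1 block (8 at 30) — 9 left.
Route 8 T2 at 22: fill all 8 — 1 left.
1 remain; put them into Route 14 T1 at 20.
Total = 31×9 + 30×8 + 22×8 + 20×1 = 715.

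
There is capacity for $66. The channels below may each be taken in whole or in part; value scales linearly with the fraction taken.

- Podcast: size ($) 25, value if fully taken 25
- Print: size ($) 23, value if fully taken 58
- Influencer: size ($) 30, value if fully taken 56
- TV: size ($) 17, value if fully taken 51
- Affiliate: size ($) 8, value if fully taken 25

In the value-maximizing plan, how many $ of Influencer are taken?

Sort by value density: Affiliate 25/8≈3.12, TV 51/17≈3, Print 58/23≈2.52, Influencer 56/30≈1.87, Podcast 25/25≈1.
Take all of Affiliate (8 $, value 25) → 58 $ left.
TV: take in full, 17 $ for value 51 → 41 left.
Take all of Print (23 $, value 58) → 18 $ left.
Only 18 $ remain; take 18/30 of Influencer for value 56×18/30 = 33.6.

18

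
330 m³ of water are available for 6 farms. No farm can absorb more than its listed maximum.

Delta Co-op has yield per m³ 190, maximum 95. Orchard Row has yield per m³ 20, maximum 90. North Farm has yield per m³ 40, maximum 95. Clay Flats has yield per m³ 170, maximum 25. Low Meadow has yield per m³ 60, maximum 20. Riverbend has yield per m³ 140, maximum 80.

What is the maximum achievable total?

38800

Highest yield per m³ first: Delta Co-op 190 > Clay Flats 170 > Riverbend 140 > Low Meadow 60 > North Farm 40 > Orchard Row 20.
Delta Co-op takes 95 to reach its cap of 95 ; 235 left.
Clay Flats takes 25 to reach its cap of 25 ; 210 left.
Riverbend: +80 to 80 (cap) ; 130 left.
Give Low Meadow 20 to hit its cap of 20 ; 110 left.
North Farm takes 95 to reach its cap of 95 ; 15 left.
Orchard Row has room for 90 but only 15 remain, so it gets 15.
Total = 190×95 + 20×15 + 40×95 + 170×25 + 60×20 + 140×80 = 38800.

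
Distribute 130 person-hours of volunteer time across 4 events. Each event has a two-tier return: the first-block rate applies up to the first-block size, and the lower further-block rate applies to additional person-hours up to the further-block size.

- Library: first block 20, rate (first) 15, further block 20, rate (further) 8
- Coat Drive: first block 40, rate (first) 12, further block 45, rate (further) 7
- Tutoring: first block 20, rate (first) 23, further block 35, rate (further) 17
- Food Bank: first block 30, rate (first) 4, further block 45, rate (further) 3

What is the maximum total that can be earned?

1955

Treat each block as its own option and order by rate: Tutoring/T1 23 > Tutoring/T2 17 > Library/T1 15 > Coat Drive/T1 12 > Library/T2 8 > Coat Drive/T2 7 > Food Bank/T1 4 > Food Bank/T2 3.
Tutoring T1 at 23: fill all 20 — 110 left.
Tutoring T2 at 17: fill all 35 — 75 left.
Library T1 at 15: fill all 20 — 55 left.
Coat Drive/T1 (12): +40 — 15 left.
Library T2 at 8: only 15 left, fill 15.
Total = 23×20 + 17×35 + 15×20 + 12×40 + 8×15 = 1955.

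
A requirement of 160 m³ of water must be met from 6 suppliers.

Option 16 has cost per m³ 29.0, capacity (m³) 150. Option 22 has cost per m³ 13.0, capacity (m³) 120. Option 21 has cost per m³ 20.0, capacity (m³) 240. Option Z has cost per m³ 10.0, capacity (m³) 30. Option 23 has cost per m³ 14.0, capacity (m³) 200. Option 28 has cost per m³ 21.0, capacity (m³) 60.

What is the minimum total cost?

2000

Fill from the cheapest supplier first.
Option Z at 10.0: take all 30 m³ — 130 still needed.
Option 22 at 13.0: take all 120 m³ — 10 still needed.
Option 23 at 14.0: take 10 of its 200 — requirement met.
Option 21, Option 28, Option 16: unused.
Cost = 30×10.0 + 120×13.0 + 10×14.0 = 2000.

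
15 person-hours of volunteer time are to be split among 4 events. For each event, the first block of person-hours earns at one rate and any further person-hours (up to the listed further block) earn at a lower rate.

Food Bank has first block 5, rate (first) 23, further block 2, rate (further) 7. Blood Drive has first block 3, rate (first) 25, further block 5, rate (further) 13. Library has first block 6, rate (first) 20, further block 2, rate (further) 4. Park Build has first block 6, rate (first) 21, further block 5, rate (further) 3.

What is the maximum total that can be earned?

Order all 8 blocks by rate: Blood Drive/first 25 > Food Bank/first 23 > Park Build/first 21 > Library/first 20 > Blood Drive/second 13 > Food Bank/second 7 > Library/second 4 > Park Build/second 3.
Blood Drive/first (25): +3 ; 12 left.
Food Bank/first (23): +5 ; 7 left.
Park Build first at 21: fill all 6 ; 1 left.
Library first at 20: only 1 left, fill 1.
Total = 25×3 + 23×5 + 21×6 + 20×1 = 336.

336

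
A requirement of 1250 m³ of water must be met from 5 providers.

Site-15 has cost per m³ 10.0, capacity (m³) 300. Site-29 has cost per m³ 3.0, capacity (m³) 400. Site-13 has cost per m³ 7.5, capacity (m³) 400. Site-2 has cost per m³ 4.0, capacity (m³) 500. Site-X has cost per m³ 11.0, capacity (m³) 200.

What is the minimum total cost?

Use providers in increasing cost order.
Site-29 at 3.0: take all 400 m³ → 850 still needed.
Site-2 at 4.0: take all 500 m³ → 350 still needed.
Site-13 at 7.5: take 350 of its 400 → requirement met.
Site-15, Site-X: unused.
Cost = 400×3.0 + 500×4.0 + 350×7.5 = 5825.

5825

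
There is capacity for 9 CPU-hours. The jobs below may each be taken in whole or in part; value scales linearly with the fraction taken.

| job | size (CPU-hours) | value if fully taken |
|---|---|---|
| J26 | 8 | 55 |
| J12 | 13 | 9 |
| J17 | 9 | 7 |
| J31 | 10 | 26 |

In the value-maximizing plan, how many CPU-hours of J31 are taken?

1

Sort by value density: J26 55/8≈6.88, J31 26/10≈2.6, J17 7/9≈0.778, J12 9/13≈0.692.
J26: take in full, 8 CPU-hours for value 55 — 1 left.
Only 1 CPU-hours remain; take 1/10 of J31 for value 26×1/10 = 2.6.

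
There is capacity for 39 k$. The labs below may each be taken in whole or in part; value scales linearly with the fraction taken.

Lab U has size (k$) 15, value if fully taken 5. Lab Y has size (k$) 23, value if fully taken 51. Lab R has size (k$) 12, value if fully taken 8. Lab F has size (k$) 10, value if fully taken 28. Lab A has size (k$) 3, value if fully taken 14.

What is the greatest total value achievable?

Rank by value-to-size ratio: Lab A 14/3≈4.67, Lab F 28/10≈2.8, Lab Y 51/23≈2.22, Lab R 8/12≈0.667, Lab U 5/15≈0.333.
Lab A: take in full, 3 k$ for value 14 ; 36 left.
Lab F: take in full, 10 k$ for value 28 ; 26 left.
All 23 k$ of Lab Y fit (value 51) ; 3 remain.
Only 3 k$ remain; take 3/12 of Lab R for value 8×3/12 = 2.
Total value = 95.

95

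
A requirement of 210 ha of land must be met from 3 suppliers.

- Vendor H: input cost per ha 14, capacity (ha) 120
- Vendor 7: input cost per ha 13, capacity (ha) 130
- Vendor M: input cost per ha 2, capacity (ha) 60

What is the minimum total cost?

Cheapest first:
Vendor M (2): use full 60 ; 150 ha to go.
Vendor 7 at 13: take all 130 ha ; 20 still needed.
Vendor H (14): take the remaining 20 ; done.
Cost = 60×2 + 130×13 + 20×14 = 2090.

2090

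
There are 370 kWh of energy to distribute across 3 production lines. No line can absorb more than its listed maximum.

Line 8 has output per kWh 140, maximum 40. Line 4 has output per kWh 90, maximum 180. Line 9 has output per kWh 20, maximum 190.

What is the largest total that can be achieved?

Order the production lines by output per kWh: Line 8 140 > Line 4 90 > Line 9 20.
Line 8: +40 to 40 (cap) → 330 left.
Line 4 takes 180 to reach its cap of 180 → 150 left.
Line 9: +150 (room for 190) → 150. Pool exhausted.
Total = 140×40 + 90×180 + 20×150 = 24800.

24800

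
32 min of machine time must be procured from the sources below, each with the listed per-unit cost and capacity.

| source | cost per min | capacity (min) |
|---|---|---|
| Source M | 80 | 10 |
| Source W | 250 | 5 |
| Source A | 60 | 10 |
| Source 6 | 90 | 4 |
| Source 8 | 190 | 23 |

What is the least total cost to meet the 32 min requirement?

Cheapest first:
Take 10 from Source A at 60 → need 22 more.
Take 10 from Source M at 80 → need 12 more.
Take 4 from Source 6 at 90 → need 8 more.
Take 8 from Source 8 at 190 to finish.
Source W: unused.
Cost = 10×60 + 10×80 + 4×90 + 8×190 = 3280.

3280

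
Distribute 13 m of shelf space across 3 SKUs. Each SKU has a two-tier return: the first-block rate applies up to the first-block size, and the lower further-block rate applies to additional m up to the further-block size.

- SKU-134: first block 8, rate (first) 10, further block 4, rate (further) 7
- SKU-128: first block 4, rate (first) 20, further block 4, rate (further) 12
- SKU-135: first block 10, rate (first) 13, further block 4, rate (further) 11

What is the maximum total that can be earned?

Treat each block as its own option and order by rate: SKU-128/first 20 > SKU-135/first 13 > SKU-128/second 12 > SKU-135/second 11 > SKU-134/first 10 > SKU-134/second 7.
SKU-128/first (20): +4 — 9 left.
SKU-135/first: +9 of 10 at 13; pool empty.
Total = 20×4 + 13×9 = 197.

197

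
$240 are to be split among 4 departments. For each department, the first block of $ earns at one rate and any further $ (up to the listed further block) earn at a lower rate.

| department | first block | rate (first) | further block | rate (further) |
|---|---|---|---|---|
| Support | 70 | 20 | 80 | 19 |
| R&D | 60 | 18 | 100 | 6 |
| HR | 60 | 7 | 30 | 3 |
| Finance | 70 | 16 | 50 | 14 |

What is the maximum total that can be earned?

4480

Order all 8 blocks by rate: Support/tier1 20 > Support/tier2 19 > R&D/tier1 18 > Finance/tier1 16 > Finance/tier2 14 > HR/tier1 7 > R&D/tier2 6 > HR/tier2 3.
Support tier1 at 20: fill all 70 → 170 left.
Fill Support tier2 block (80 at 19) → 90 left.
R&D tier1 at 18: fill all 60 → 30 left.
Finance/tier1: +30 of 70 at 16; pool empty.
Total = 20×70 + 19×80 + 18×60 + 16×30 = 4480.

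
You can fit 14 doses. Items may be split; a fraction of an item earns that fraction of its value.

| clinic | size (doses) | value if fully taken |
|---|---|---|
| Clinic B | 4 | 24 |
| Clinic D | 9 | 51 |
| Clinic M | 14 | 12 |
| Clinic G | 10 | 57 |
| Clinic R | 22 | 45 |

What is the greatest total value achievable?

Rank by value-to-size ratio: Clinic B 24/4≈6, Clinic G 57/10≈5.7, Clinic D 51/9≈5.67, Clinic R 45/22≈2.05, Clinic M 12/14≈0.857.
Clinic B: take in full, 4 doses for value 24 ; 10 left.
Take all of Clinic G (10 doses, value 57) ; 0 doses left.
Total value = 81.

81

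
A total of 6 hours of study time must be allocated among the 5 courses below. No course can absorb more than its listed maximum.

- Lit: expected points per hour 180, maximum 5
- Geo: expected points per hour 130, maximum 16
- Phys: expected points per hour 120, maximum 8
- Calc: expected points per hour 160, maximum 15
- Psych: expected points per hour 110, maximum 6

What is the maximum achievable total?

1060

Rank by expected points per hour: Lit 180 > Calc 160 > Geo 130 > Phys 120 > Psych 110.
Lit: +5 to 5 (cap) → 1 left.
Calc has room for 15 but only 1 remain, so it gets 1.
Total = 180×5 + 160×1 = 1060.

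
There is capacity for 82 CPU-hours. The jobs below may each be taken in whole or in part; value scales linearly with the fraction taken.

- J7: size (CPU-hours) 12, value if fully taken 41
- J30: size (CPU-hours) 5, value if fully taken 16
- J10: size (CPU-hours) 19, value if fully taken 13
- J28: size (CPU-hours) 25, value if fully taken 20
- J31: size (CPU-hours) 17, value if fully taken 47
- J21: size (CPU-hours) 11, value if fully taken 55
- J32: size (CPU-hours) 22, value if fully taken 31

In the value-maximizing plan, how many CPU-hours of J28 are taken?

15

Best value per unit of size first: J21 55/11≈5, J7 41/12≈3.42, J30 16/5≈3.2, J31 47/17≈2.76, J32 31/22≈1.41, J28 20/25≈0.8, J10 13/19≈0.684.
Take all of J21 (11 CPU-hours, value 55) — 71 CPU-hours left.
All 12 CPU-hours of J7 fit (value 41) — 59 remain.
J30: take in full, 5 CPU-hours for value 16 — 54 left.
J31: take in full, 17 CPU-hours for value 47 — 37 left.
J32: take in full, 22 CPU-hours for value 31 — 15 left.
Only 15 CPU-hours remain; take 15/25 of J28 for value 20×15/25 = 12.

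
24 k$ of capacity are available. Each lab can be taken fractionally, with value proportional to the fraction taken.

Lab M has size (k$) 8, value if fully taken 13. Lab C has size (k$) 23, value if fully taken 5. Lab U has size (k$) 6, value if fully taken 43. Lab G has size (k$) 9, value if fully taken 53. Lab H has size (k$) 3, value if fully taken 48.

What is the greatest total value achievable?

Sort by value density: Lab H 48/3≈16, Lab U 43/6≈7.17, Lab G 53/9≈5.89, Lab M 13/8≈1.62, Lab C 5/23≈0.217.
Lab H: take in full, 3 k$ for value 48 → 21 left.
All 6 k$ of Lab U fit (value 43) → 15 remain.
Take all of Lab G (9 k$, value 53) → 6 k$ left.
Fill the last 6 k$ with part of Lab M: 6/8 of it earns 9.75.
Total value = 153.75.

153.75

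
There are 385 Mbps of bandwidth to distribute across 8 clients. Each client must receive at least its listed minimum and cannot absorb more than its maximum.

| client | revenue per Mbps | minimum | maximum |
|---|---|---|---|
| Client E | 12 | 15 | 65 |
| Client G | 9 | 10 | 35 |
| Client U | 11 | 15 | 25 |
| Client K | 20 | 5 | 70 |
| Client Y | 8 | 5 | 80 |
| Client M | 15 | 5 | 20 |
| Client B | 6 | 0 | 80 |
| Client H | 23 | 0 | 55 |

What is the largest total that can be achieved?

Meeting every minimum uses 15+10+15+5+5+5+0+0 = 55 Mbps, leaving 330.
Order the clients by revenue per Mbps: Client H 23 > Client K 20 > Client M 15 > Client E 12 > Client U 11 > Client G 9 > Client Y 8 > Client B 6.
Client H takes 55 more to reach its cap of 55 → 275 left.
Give Client K 65 more to hit its cap of 70 → 210 left.
Client M takes 15 more to reach its cap of 20 → 195 left.
Client E: +50 to 65 (cap) → 145 left.
Give Client U 10 more to hit its cap of 25 → 135 left.
Give Client G 25 more to hit its cap of 35 → 110 left.
Client Y: +75 to 80 (cap) → 35 left.
Client B: +35 (room for 80) → 35. Pool exhausted.
Total = 12×65 + 9×35 + 11×25 + 20×70 + 8×80 + 15×20 + 6×35 + 23×55 = 5185.

5185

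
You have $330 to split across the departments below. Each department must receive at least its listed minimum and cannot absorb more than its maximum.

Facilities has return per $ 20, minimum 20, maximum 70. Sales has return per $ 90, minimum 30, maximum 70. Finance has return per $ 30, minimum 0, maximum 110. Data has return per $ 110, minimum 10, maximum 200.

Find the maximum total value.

Meeting every minimum uses 20+30+0+10 = 60 $, leaving 270.
Rank by return per $: Data 110 > Sales 90 > Finance 30 > Facilities 20.
Give Data 190 more to hit its cap of 200 — 80 left.
Give Sales 40 more to hit its cap of 70 — 40 left.
Finance: +40 (room for 110) → 40. Pool exhausted.
Total = 20×20 + 90×70 + 30×40 + 110×200 = 29900.

29900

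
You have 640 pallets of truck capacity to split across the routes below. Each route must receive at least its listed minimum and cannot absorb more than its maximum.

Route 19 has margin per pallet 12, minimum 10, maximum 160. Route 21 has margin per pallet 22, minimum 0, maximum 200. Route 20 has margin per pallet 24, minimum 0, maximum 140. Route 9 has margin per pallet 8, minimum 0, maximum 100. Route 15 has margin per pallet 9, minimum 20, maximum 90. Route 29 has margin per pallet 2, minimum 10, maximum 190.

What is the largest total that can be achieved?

10830

Meeting every minimum uses 10+0+0+0+20+10 = 40 pallets, leaving 600.
Highest margin per pallet first: Route 20 24 > Route 21 22 > Route 19 12 > Route 15 9 > Route 9 8 > Route 29 2.
Route 20 takes 140 more to reach its cap of 140 — 460 left.
Route 21 takes 200 more to reach its cap of 200 — 260 left.
Route 19: +150 to 160 (cap) — 110 left.
Route 15 takes 70 more to reach its cap of 90 — 40 left.
Route 9 has room for 100 more but only 40 remain, so it gets 40.
Total = 12×160 + 22×200 + 24×140 + 8×40 + 9×90 + 2×10 = 10830.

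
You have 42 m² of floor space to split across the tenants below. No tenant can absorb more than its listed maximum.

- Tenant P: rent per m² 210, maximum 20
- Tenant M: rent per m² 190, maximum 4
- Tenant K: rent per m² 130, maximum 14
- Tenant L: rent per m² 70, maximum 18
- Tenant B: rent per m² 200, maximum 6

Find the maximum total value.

Order the tenants by rent per m²: Tenant P 210 > Tenant B 200 > Tenant M 190 > Tenant K 130 > Tenant L 70.
Tenant P takes 20 to reach its cap of 20 — 22 left.
Tenant B takes 6 to reach its cap of 6 — 16 left.
Tenant M: +4 to 4 (cap) — 12 left.
Tenant K: +12 (room for 14) → 12. Pool exhausted.
Total = 210×20 + 190×4 + 130×12 + 200×6 = 7720.

7720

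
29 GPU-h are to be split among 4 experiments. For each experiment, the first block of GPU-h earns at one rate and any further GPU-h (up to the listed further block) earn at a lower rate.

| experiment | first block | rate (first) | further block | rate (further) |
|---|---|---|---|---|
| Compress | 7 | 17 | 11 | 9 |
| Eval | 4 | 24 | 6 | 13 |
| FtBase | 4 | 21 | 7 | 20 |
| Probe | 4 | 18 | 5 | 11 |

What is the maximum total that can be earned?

550

Treat each block as its own option and order by rate: Eval/T1 24 > FtBase/T1 21 > FtBase/T2 20 > Probe/T1 18 > Compress/T1 17 > Eval/T2 13 > Probe/T2 11 > Compress/T2 9.
Eval T1 at 24: fill all 4 — 25 left.
FtBase/T1 (21): +4 — 21 left.
Fill FtBase T2 block (7 at 20) — 14 left.
Probe T1 at 18: fill all 4 — 10 left.
Fill Compress T1 block (7 at 17) — 3 left.
Eval/T2: +3 of 6 at 13; pool empty.
Total = 24×4 + 21×4 + 20×7 + 18×4 + 17×7 + 13×3 = 550.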